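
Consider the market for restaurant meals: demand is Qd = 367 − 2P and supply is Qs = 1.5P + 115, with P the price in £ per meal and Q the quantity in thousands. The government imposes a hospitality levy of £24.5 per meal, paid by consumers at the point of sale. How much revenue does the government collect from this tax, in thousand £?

Tax revenue = £4949 thousand.

Before the tax: set 367 − 2P = 1.5P + 115 → P* = £72, Q* = 223.
With the tax collected from consumers, demand (in seller-price terms) shifts: Qd = 367 − 2(P + 24.5).
New equilibrium: consumers pay £82.5, sellers receive £58, Q = 202. (Wedge: Pb − Ps = 24.5.)
Revenue = t · Q = 24.5 · 202 = £4949.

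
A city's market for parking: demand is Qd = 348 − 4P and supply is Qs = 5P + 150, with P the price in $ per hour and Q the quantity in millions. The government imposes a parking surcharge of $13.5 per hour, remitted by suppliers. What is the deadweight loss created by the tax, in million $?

Deadweight loss = $202.5 million.

Before the tax: set 348 − 4P = 5P + 150 → P* = $22, Q* = 260.
With the tax collected from suppliers, supply shifts: Qs = 5(P − 13.5) + 150.
New equilibrium: consumers pay $29.5, suppliers receive $16, Q = 230. (Wedge: Pb − Ps = 13.5.)
Quantity falls by |ΔQ| = |260 − 230| = 30.
DWL = ½ · t · |ΔQ| = ½ · 13.5 · 30 = $202.5.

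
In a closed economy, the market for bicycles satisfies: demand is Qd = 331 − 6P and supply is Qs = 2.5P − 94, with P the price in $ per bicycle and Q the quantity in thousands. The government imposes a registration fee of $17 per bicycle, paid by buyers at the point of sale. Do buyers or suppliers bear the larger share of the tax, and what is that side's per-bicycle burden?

Suppliers bear the larger share: $12 per bicycle.

Before the tax: set 331 − 6P = 2.5P − 94 → P* = $50, Q* = 31.
With the tax collected from buyers, demand (in seller-price terms) shifts: Qd = 331 − 6(P + 17).
New equilibrium: buyers pay $55, suppliers receive $38, Q = 1. (Wedge: Pb − Ps = 17.)
Per-bicycle burden: buyers $5, suppliers $12.
Suppliers take the larger share because supply is less price-elastic here (demand slope 6 vs supply slope 2.5).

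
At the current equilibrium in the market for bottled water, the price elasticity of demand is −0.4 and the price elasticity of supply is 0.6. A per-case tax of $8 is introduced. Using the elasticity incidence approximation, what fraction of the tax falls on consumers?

Consumers' share ≈ 0.6.

Incidence ratio: consumers' share ≈ εs / (εs + |εd|) = 0.6 / (0.6 + 0.4) = 0.6.
Supply is the more elastic side, so consumers bear the larger share.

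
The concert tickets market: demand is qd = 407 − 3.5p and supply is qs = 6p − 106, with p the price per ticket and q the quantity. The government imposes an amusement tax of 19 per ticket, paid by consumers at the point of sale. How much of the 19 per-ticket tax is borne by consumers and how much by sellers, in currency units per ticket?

Before the tax: set 407 − 3.5p = 6p − 106 → p* = 54, q* = 218.
With the tax collected from consumers, demand (in seller-price terms) shifts: qd = 407 − 3.5(p + 19).
Solving gives q = 176 with consumers paying 66 and sellers receiving 47 (the 19 wedge).
Burden on consumers: 12; on sellers: 7. (They sum to 19.)

Consumers bear 12 per ticket; sellers bear 7 per ticket.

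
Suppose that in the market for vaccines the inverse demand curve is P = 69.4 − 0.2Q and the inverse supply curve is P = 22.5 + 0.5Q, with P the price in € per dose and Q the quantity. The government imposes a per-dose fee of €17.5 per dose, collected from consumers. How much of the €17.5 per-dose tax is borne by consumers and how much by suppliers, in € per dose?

Rewrite in direct form: Qd = 347 − 5P and Qs = 2P − 45.
Before the tax: set 347 − 5P = 2P − 45 → P* = €56, Q* = 67.
With the tax collected from consumers, demand (in seller-price terms) shifts: Qd = 347 − 5(P + 17.5).
New equilibrium: consumers pay €61, suppliers receive €43.5, Q = 42. (Wedge: Pb − Ps = 17.5.)
Burden on consumers: €5; on suppliers: €12.5. (They sum to €17.5.)
The less price-elastic side of the market bears the larger share of a per-unit tax.

Consumers bear €5 per dose; suppliers bear €12.5 per dose.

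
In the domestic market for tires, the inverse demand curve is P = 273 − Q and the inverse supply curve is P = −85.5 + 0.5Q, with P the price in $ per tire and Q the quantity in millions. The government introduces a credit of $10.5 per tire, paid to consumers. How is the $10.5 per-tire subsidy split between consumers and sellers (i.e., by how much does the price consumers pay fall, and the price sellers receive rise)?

Inverting to Q(P) form: Qd = 273 − P; Qs = 2P + 171.
Before the subsidy: set 273 − P = 2P + 171 → P* = $34, Q* = 239.
With a per-unit subsidy paid to consumers, each effectively pays P − 10.5, so demand becomes Qd = 273 − (P − 10.5).
Solving gives Q = 246 with consumers paying $27 and sellers receiving $37.5 (the $10.5 wedge).
Gain to consumers: $7; to sellers: $3.5. (They sum to $10.5.)

Consumers gain $7 per tire; sellers gain $3.5 per tire.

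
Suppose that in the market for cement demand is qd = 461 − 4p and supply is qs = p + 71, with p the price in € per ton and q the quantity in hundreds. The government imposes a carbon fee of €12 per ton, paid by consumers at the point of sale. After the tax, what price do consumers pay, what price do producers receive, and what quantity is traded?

Without the tax, 461 − 4p = p + 71 gives 5p = 390, so p* = €78 and q* = 149.
With the tax collected from consumers, demand (in seller-price terms) shifts: qd = 461 − 4(p + 12).
Solving gives q = 139.4 with consumers paying €80.4 and producers receiving €68.4 (the €12 wedge).

Consumers pay €80.4; producers receive €68.4; quantity = 139.4.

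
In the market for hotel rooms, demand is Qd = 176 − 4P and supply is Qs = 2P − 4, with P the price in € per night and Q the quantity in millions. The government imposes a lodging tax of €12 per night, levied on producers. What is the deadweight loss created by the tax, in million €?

Deadweight loss = €96 million.

Before the tax: set 176 − 4P = 2P − 4 → P* = €30, Q* = 56.
With the tax collected from producers, supply shifts: Qs = 2(P − 12) − 4.
Solving gives Q = 40 with consumers paying €34 and producers receiving €22 (the €12 wedge).
Quantity falls by |ΔQ| = |56 − 40| = 16.
DWL = ½ · t · |ΔQ| = ½ · 12 · 16 = €96.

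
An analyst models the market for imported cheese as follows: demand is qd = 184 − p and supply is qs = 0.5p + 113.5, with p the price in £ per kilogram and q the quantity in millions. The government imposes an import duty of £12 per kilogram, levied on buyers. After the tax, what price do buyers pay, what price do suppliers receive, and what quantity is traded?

Buyers pay £51; suppliers receive £39; quantity = 133.

Before the tax: set 184 − p = 0.5p + 113.5 → p* = £47, q* = 137.
With the tax collected from buyers, demand (in seller-price terms) shifts: qd = 184 − (p + 12).
New equilibrium: buyers pay £51, suppliers receive £39, q = 133. (Wedge: pb − ps = 12.)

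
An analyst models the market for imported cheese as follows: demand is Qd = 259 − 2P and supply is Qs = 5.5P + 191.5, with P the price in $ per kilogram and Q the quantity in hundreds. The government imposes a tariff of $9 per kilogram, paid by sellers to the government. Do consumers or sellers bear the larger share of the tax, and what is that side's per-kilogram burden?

Consumers bear the larger share: $6.6 per kilogram.

Before the tax: set 259 − 2P = 5.5P + 191.5 → P* = $9, Q* = 241.
With the tax collected from sellers, supply shifts: Qs = 5.5(P − 9) + 191.5.
New equilibrium: consumers pay $15.6, sellers receive $6.6, Q = 227.8. (Wedge: Pb − Ps = 9.)
Per-kilogram burden: consumers $6.6, sellers $2.4.
Consumers take the larger share because demand is less price-elastic here (demand slope 2 vs supply slope 5.5).
The less price-elastic side of the market bears the larger share of a per-unit tax.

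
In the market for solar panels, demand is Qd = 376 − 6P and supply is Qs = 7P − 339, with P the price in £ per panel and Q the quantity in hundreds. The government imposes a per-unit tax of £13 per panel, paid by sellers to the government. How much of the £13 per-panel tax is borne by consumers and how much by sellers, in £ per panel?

Without the tax, 376 − 6P = 7P − 339 gives 13P = 715, so P* = £55 and Q* = 46.
With the tax collected from sellers, supply shifts: Qs = 7(P − 13) − 339.
Solving gives Q = 4 with consumers paying £62 and sellers receiving £49 (the £13 wedge).
Burden on consumers: £7; on sellers: £6. (They sum to £13.)
The less price-elastic side of the market bears the larger share of a per-unit tax.

Consumers bear £7 per panel; sellers bear £6 per panel.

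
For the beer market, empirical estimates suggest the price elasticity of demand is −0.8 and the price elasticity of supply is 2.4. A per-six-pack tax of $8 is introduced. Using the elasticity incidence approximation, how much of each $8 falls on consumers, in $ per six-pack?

Incidence ratio: consumers' share ≈ εs / (εs + |εd|) = 2.4 / (2.4 + 0.8) = 0.75.
So consumers bear ≈ 0.75 × $8 = $6; producers bear $2.

Consumers bear ≈ $6 per six-pack.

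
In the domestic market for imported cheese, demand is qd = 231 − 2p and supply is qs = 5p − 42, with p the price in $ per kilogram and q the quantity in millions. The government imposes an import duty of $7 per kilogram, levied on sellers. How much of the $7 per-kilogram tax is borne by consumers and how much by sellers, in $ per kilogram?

Before the tax: set 231 − 2p = 5p − 42 → p* = $39, q* = 153.
With the tax collected from sellers, supply shifts: qs = 5(p − 7) − 42.
New equilibrium: consumers pay $44, sellers receive $37, q = 143. (Wedge: pb − ps = 7.)
Burden on consumers: $5; on sellers: $2. (They sum to $7.)
The less price-elastic side of the market bears the larger share of a per-unit tax.

Consumers bear $5 per kilogram; sellers bear $2 per kilogram.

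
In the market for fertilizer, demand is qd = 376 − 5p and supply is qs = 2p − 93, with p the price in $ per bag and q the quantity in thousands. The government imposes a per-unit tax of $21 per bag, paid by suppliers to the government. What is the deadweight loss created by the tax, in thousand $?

Deadweight loss = $315 thousand.

Before the tax: set 376 − 5p = 2p − 93 → p* = $67, q* = 41.
With the tax collected from suppliers, supply shifts: qs = 2(p − 21) − 93.
Solving gives q = 11 with buyers paying $73 and suppliers receiving $52 (the $21 wedge).
Quantity falls by |ΔQ| = |41 − 11| = 30.
DWL = ½ · t · |ΔQ| = ½ · 21 · 30 = $315.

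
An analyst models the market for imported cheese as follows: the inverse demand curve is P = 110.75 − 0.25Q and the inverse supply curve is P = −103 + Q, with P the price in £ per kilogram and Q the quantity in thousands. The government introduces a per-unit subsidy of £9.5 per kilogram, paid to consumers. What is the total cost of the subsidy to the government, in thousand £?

Rewrite in direct form: Qd = 443 − 4P and Qs = P + 103.
Before the subsidy: set 443 − 4P = P + 103 → P* = £68, Q* = 171.
With a per-unit subsidy paid to consumers, each effectively pays P − 9.5, so demand becomes Qd = 443 − 4(P − 9.5).
Solving gives Q = 178.6 with consumers paying £66.1 and producers receiving £75.6 (the £9.5 wedge).
Outlay = t · Q = 9.5 · 178.6 = £1696.7.

Government outlay = £1696.7 thousand.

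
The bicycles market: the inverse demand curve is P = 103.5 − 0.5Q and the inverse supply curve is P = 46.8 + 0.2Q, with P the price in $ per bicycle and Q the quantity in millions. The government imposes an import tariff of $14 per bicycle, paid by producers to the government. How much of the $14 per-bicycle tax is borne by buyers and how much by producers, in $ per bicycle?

Buyers bear $10 per bicycle; producers bear $4 per bicycle.

Inverting to Q(P) form: Qd = 207 − 2P; Qs = 5P − 234.
Before the tax: set 207 − 2P = 5P − 234 → P* = $63, Q* = 81.
With the tax collected from producers, supply shifts: Qs = 5(P − 14) − 234.
Solving gives Q = 61 with buyers paying $73 and producers receiving $59 (the $14 wedge).
Burden on buyers: $10; on producers: $4. (They sum to $14.)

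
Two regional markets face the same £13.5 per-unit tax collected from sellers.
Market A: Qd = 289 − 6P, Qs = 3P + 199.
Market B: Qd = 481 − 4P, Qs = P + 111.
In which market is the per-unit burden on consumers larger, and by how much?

Market A, by £1.8.

Market A: pre-tax P* = £10, Q* = 229; post-tax Q = 202; per-unit burden on consumers = £4.5.
Market B: pre-tax P* = £74, Q* = 185; post-tax Q = 174.2; per-unit burden on consumers = £2.7.
Difference: £4.5 vs £2.7 → market A is larger by £1.8.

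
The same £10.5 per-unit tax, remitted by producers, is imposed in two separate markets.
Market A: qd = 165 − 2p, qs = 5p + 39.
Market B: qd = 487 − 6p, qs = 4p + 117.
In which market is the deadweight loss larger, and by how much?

Market B, by £53.55.

Market A: pre-tax p* = £18, q* = 129; post-tax q = 114; deadweight loss = £78.75.
Market B: pre-tax p* = £37, q* = 265; post-tax q = 239.8; deadweight loss = £132.3.
Difference: £78.75 vs £132.3 → market B is larger by £53.55.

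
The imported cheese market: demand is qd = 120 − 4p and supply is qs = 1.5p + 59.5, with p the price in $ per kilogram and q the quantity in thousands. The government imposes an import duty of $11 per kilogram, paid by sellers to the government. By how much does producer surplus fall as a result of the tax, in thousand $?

Without the tax, 120 − 4p = 1.5p + 59.5 gives 5.5p = 60.5, so p* = $11 and q* = 76.
With the tax collected from sellers, supply shifts: qs = 1.5(p − 11) + 59.5.
Solving gives q = 64 with buyers paying $14 and sellers receiving $3 (the $11 wedge).
ΔPS is the trapezoid between Q = 64 and Q = 76 of height $8: ½ · (76 + 64) · 8 = $560.

Producer surplus falls by $560 thousand.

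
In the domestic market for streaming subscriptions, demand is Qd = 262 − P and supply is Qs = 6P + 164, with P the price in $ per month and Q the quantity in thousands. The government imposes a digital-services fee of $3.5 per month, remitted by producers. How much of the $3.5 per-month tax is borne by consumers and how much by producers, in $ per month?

Consumers bear $3 per month; producers bear $0.5 per month.

Before the tax: set 262 − P = 6P + 164 → P* = $14, Q* = 248.
With the tax collected from producers, supply shifts: Qs = 6(P − 3.5) + 164.
New equilibrium: consumers pay $17, producers receive $13.5, Q = 245. (Wedge: Pb − Ps = 3.5.)
Burden on consumers: $3; on producers: $0.5. (They sum to $3.5.)
The less price-elastic side of the market bears the larger share of a per-unit tax.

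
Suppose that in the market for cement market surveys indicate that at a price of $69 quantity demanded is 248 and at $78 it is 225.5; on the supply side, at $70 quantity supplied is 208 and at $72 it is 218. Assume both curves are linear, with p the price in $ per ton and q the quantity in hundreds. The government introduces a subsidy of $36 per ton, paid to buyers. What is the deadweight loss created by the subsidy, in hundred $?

Deadweight loss = $1080 hundred.

Demand slope: (225.5 − 248)/(78 − 69) = -2.5, so qd = 420.5 − 2.5p.
Supply slope: (218 − 208)/(72 − 70) = 5, so qs = 5p − 142.
Before the subsidy: set 420.5 − 2.5p = 5p − 142 → p* = $75, q* = 233.
With a per-unit subsidy paid to buyers, each effectively pays p − 36, so demand becomes qd = 420.5 − 2.5(p − 36).
New equilibrium: buyers pay $51, sellers receive $87, q = 293. (Wedge: pb − ps = −36.)
Quantity rises by |ΔQ| = |233 − 293| = 60.
DWL = ½ · t · |ΔQ| = ½ · 36 · 60 = $1080.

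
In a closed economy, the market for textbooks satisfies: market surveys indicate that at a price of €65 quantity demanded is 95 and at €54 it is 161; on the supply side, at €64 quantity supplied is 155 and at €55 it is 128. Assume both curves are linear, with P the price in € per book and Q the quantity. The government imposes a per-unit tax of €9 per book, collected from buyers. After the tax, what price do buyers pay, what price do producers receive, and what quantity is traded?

Buyers pay €61; producers receive €52; quantity = 119.

Demand slope: (161 − 95)/(54 − 65) = -6, so Qd = 485 − 6P.
Supply slope: (128 − 155)/(55 − 64) = 3, so Qs = 3P − 37.
Before the tax: set 485 − 6P = 3P − 37 → P* = €58, Q* = 137.
With the tax collected from buyers, demand (in seller-price terms) shifts: Qd = 485 − 6(P + 9).
Solving gives Q = 119 with buyers paying €61 and producers receiving €52 (the €9 wedge).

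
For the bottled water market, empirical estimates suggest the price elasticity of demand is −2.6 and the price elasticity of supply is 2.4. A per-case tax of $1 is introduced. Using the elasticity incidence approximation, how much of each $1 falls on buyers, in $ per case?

Buyers bear ≈ $0.48 per case.

Incidence ratio: buyers' share ≈ εs / (εs + |εd|) = 2.4 / (2.4 + 2.6) = 0.48.
So buyers bear ≈ 0.48 × $1 = $0.48; suppliers bear $0.52.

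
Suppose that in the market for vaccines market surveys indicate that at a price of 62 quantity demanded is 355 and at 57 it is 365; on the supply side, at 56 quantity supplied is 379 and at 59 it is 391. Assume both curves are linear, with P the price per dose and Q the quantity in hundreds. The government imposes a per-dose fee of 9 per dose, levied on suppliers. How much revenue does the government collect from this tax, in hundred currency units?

Demand slope: (365 − 355)/(57 − 62) = -2, so Qd = 479 − 2P.
Supply slope: (391 − 379)/(59 − 56) = 4, so Qs = 4P + 155.
Before the tax: set 479 − 2P = 4P + 155 → P* = 54, Q* = 371.
With the tax collected from suppliers, supply shifts: Qs = 4(P − 9) + 155.
Solving gives Q = 359 with buyers paying 60 and suppliers receiving 51 (the 9 wedge).
Revenue = t · Q = 9 · 359 = 3231.

Tax revenue = 3231 hundred.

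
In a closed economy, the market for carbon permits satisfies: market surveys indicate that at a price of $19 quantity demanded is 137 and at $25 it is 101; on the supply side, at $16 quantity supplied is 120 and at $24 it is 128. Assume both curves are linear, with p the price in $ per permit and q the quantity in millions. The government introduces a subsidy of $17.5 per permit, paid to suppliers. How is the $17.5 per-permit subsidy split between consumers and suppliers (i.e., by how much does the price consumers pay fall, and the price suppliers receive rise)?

Consumers gain $2.5 per permit; suppliers gain $15 per permit.

Demand slope: (101 − 137)/(25 − 19) = -6, so qd = 251 − 6p.
Supply slope: (128 − 120)/(24 − 16) = 1, so qs = p + 104.
Before the subsidy: set 251 − 6p = p + 104 → p* = $21, q* = 125.
With a per-unit subsidy paid to suppliers, each receives p + 17.5 per unit sold, so supply becomes qs = (p + 17.5) + 104.
New equilibrium: consumers pay $18.5, suppliers receive $36, q = 140. (Wedge: pb − ps = −17.5.)
Gain to consumers: $2.5; to suppliers: $15. (They sum to $17.5.)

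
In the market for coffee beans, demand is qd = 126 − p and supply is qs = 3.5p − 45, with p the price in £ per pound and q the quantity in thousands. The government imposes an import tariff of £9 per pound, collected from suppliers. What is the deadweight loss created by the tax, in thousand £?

Without the tax, 126 − p = 3.5p − 45 gives 4.5p = 171, so p* = £38 and q* = 88.
With the tax collected from suppliers, supply shifts: qs = 3.5(p − 9) − 45.
Solving gives q = 81 with consumers paying £45 and suppliers receiving £36 (the £9 wedge).
Quantity falls by |ΔQ| = |88 − 81| = 7.
DWL = ½ · t · |ΔQ| = ½ · 9 · 7 = £31.5.

Deadweight loss = £31.5 thousand.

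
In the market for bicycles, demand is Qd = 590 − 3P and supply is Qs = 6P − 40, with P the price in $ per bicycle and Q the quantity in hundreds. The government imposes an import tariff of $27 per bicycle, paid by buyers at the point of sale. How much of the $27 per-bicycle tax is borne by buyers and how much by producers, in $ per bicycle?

Buyers bear $18 per bicycle; producers bear $9 per bicycle.

Before the tax: set 590 − 3P = 6P − 40 → P* = $70, Q* = 380.
With the tax collected from buyers, demand (in seller-price terms) shifts: Qd = 590 − 3(P + 27).
Solving gives Q = 326 with buyers paying $88 and producers receiving $61 (the $27 wedge).
Burden on buyers: $18; on producers: $9. (They sum to $27.)
The less price-elastic side of the market bears the larger share of a per-unit tax.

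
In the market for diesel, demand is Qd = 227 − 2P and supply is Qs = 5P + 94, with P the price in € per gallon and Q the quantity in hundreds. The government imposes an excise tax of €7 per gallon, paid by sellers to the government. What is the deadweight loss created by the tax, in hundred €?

Deadweight loss = €35 hundred.

Without the tax, 227 − 2P = 5P + 94 gives 7P = 133, so P* = €19 and Q* = 189.
With the tax collected from sellers, supply shifts: Qs = 5(P − 7) + 94.
New equilibrium: consumers pay €24, sellers receive €17, Q = 179. (Wedge: Pb − Ps = 7.)
Quantity falls by |ΔQ| = |189 − 179| = 10.
DWL = ½ · t · |ΔQ| = ½ · 7 · 10 = €35.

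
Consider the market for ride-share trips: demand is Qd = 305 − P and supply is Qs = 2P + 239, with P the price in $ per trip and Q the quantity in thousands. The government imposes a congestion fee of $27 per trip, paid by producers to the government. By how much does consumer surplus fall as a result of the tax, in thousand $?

Without the tax, 305 − P = 2P + 239 gives 3P = 66, so P* = $22 and Q* = 283.
With the tax collected from producers, supply shifts: Qs = 2(P − 27) + 239.
New equilibrium: buyers pay $40, producers receive $13, Q = 265. (Wedge: Pb − Ps = 27.)
ΔCS is the trapezoid between Q = 265 and Q = 283 of height $18: ½ · (283 + 265) · 18 = $4932.

Consumer surplus falls by $4932 thousand.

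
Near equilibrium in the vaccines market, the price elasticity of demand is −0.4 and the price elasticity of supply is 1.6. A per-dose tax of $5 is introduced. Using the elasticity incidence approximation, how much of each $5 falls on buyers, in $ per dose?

Buyers bear ≈ $4 per dose.

Incidence ratio: buyers' share ≈ εs / (εs + |εd|) = 1.6 / (1.6 + 0.4) = 0.8.
So buyers bear ≈ 0.8 × $5 = $4; sellers bear $1.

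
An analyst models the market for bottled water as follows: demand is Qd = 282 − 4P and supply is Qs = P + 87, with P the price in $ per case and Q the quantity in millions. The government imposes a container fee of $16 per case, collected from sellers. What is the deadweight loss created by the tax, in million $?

Before the tax: set 282 − 4P = P + 87 → P* = $39, Q* = 126.
With the tax collected from sellers, supply shifts: Qs = (P − 16) + 87.
Solving gives Q = 113.2 with consumers paying $42.2 and sellers receiving $26.2 (the $16 wedge).
Quantity falls by |ΔQ| = |126 − 113.2| = 12.8.
DWL = ½ · t · |ΔQ| = ½ · 16 · 12.8 = $102.4.

Deadweight loss = $102.4 million.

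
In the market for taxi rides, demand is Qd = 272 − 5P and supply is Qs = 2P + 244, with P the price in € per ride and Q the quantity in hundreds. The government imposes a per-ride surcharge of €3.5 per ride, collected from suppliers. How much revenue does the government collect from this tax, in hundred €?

Without the tax, 272 − 5P = 2P + 244 gives 7P = 28, so P* = €4 and Q* = 252.
With the tax collected from suppliers, supply shifts: Qs = 2(P − 3.5) + 244.
New equilibrium: consumers pay €5, suppliers receive €1.5, Q = 247. (Wedge: Pb − Ps = 3.5.)
Revenue = t · Q = 3.5 · 247 = €864.5.

Tax revenue = €864.5 hundred.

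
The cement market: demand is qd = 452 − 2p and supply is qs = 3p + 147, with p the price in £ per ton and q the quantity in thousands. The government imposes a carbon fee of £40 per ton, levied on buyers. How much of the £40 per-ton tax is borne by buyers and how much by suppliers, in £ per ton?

Buyers bear £24 per ton; suppliers bear £16 per ton.

Without the tax, 452 − 2p = 3p + 147 gives 5p = 305, so p* = £61 and q* = 330.
With the tax collected from buyers, demand (in seller-price terms) shifts: qd = 452 − 2(p + 40).
Solving gives q = 282 with buyers paying £85 and suppliers receiving £45 (the £40 wedge).
Burden on buyers: £24; on suppliers: £16. (They sum to £40.)
The less price-elastic side of the market bears the larger share of a per-unit tax.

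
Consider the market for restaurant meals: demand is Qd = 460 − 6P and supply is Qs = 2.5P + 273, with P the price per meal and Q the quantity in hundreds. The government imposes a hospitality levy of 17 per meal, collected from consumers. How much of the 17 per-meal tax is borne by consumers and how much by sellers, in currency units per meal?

Consumers bear 5 per meal; sellers bear 12 per meal.

Without the tax, 460 − 6P = 2.5P + 273 gives 8.5P = 187, so P* = 22 and Q* = 328.
With the tax collected from consumers, demand (in seller-price terms) shifts: Qd = 460 − 6(P + 17).
New equilibrium: consumers pay 27, sellers receive 10, Q = 298. (Wedge: Pb − Ps = 17.)
Burden on consumers: 5; on sellers: 12. (They sum to 17.)
The less price-elastic side of the market bears the larger share of a per-unit tax.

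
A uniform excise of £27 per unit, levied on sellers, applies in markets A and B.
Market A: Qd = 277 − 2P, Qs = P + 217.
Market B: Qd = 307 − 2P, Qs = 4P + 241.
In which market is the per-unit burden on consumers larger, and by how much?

Market B, by £9.

Market A: pre-tax P* = £20, Q* = 237; post-tax Q = 219; per-unit burden on consumers = £9.
Market B: pre-tax P* = £11, Q* = 285; post-tax Q = 249; per-unit burden on consumers = £18.
Difference: £9 vs £18 → market B is larger by £9.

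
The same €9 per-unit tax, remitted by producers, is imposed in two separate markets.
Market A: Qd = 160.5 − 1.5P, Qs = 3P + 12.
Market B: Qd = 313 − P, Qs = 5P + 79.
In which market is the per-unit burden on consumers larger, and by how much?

Market A: pre-tax P* = €33, Q* = 111; post-tax Q = 102; per-unit burden on consumers = €6.
Market B: pre-tax P* = €39, Q* = 274; post-tax Q = 266.5; per-unit burden on consumers = €7.5.
Difference: €6 vs €7.5 → market B is larger by €1.5.

Market B, by €1.5.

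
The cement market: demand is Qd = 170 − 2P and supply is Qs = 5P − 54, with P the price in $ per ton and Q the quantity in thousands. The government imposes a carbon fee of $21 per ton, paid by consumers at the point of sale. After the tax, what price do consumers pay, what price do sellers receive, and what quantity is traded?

Consumers pay $47; sellers receive $26; quantity = 76.

Without the tax, 170 − 2P = 5P − 54 gives 7P = 224, so P* = $32 and Q* = 106.
With the tax collected from consumers, demand (in seller-price terms) shifts: Qd = 170 − 2(P + 21).
Solving gives Q = 76 with consumers paying $47 and sellers receiving $26 (the $21 wedge).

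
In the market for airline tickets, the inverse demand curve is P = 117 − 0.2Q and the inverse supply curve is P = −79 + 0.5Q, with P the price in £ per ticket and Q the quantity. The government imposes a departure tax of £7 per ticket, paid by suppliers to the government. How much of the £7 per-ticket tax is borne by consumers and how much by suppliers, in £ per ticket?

Consumers bear £2 per ticket; suppliers bear £5 per ticket.

Rewrite in direct form: Qd = 585 − 5P and Qs = 2P + 158.
Before the tax: set 585 − 5P = 2P + 158 → P* = £61, Q* = 280.
With the tax collected from suppliers, supply shifts: Qs = 2(P − 7) + 158.
Solving gives Q = 270 with consumers paying £63 and suppliers receiving £56 (the £7 wedge).
Burden on consumers: £2; on suppliers: £5. (They sum to £7.)
The less price-elastic side of the market bears the larger share of a per-unit tax.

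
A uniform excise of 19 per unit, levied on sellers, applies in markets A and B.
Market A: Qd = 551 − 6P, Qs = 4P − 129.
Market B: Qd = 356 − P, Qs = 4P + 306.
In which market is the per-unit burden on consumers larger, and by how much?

Market A: pre-tax P* = 68, Q* = 143; post-tax Q = 97.4; per-unit burden on consumers = 7.6.
Market B: pre-tax P* = 10, Q* = 346; post-tax Q = 330.8; per-unit burden on consumers = 15.2.
Difference: 7.6 vs 15.2 → market B is larger by 7.6.

Market B, by 7.6.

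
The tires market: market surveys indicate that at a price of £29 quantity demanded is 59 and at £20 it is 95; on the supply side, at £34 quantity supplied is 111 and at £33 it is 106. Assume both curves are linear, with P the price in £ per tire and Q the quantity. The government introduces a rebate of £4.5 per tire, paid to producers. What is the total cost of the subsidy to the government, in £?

Government outlay = £364.5.

Demand slope: (95 − 59)/(20 − 29) = -4, so Qd = 175 − 4P.
Supply slope: (106 − 111)/(33 − 34) = 5, so Qs = 5P − 59.
Without the subsidy, 175 − 4P = 5P − 59 gives 9P = 234, so P* = £26 and Q* = 71.
With a per-unit subsidy paid to producers, each receives P + 4.5 per unit sold, so supply becomes Qs = 5(P + 4.5) − 59.
New equilibrium: consumers pay £23.5, producers receive £28, Q = 81. (Wedge: Pb − Ps = −4.5.)
Outlay = t · Q = 4.5 · 81 = £364.5.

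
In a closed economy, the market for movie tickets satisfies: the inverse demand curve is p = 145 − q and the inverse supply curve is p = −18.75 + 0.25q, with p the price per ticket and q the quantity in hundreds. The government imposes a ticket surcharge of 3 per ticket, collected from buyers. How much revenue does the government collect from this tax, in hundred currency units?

Inverting to q(p) form: qd = 145 − p; qs = 4p + 75.
Before the tax: set 145 − p = 4p + 75 → p* = 14, q* = 131.
With the tax collected from buyers, demand (in seller-price terms) shifts: qd = 145 − (p + 3).
New equilibrium: buyers pay 16.4, sellers receive 13.4, q = 128.6. (Wedge: pb − ps = 3.)
Revenue = t · Q = 3 · 128.6 = 385.8.

Tax revenue = 385.8 hundred.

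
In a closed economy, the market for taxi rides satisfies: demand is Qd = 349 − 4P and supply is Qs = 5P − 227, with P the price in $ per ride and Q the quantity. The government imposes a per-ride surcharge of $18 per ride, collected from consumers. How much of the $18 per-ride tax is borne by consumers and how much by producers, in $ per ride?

Consumers bear $10 per ride; producers bear $8 per ride.

Without the tax, 349 − 4P = 5P − 227 gives 9P = 576, so P* = $64 and Q* = 93.
With the tax collected from consumers, demand (in seller-price terms) shifts: Qd = 349 − 4(P + 18).
Solving gives Q = 53 with consumers paying $74 and producers receiving $56 (the $18 wedge).
Burden on consumers: $10; on producers: $8. (They sum to $18.)
The less price-elastic side of the market bears the larger share of a per-unit tax.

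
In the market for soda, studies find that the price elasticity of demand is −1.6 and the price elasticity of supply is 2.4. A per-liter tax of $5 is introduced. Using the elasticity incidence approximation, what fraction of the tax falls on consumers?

Consumers' share ≈ 0.6.

Incidence ratio: consumers' share ≈ εs / (εs + |εd|) = 2.4 / (2.4 + 1.6) = 0.6.
Supply is the more elastic side, so consumers bear the larger share.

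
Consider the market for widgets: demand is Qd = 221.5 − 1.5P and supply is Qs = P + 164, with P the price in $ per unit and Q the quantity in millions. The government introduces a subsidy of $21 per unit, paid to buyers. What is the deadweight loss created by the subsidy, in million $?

Deadweight loss = $132.3 million.

Without the subsidy, 221.5 − 1.5P = P + 164 gives 2.5P = 57.5, so P* = $23 and Q* = 187.
With a per-unit subsidy paid to buyers, each effectively pays P − 21, so demand becomes Qd = 221.5 − 1.5(P − 21).
New equilibrium: buyers pay $14.6, suppliers receive $35.6, Q = 199.6. (Wedge: Pb − Ps = −21.)
Quantity rises by |ΔQ| = |187 − 199.6| = 12.6.
DWL = ½ · t · |ΔQ| = ½ · 21 · 12.6 = $132.3.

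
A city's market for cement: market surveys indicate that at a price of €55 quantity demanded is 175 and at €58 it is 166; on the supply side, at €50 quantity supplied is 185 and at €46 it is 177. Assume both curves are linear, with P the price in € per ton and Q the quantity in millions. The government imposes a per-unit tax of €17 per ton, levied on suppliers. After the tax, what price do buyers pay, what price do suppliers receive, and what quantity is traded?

Demand slope: (166 − 175)/(58 − 55) = -3, so Qd = 340 − 3P.
Supply slope: (177 − 185)/(46 − 50) = 2, so Qs = 2P + 85.
Before the tax: set 340 − 3P = 2P + 85 → P* = €51, Q* = 187.
With the tax collected from suppliers, supply shifts: Qs = 2(P − 17) + 85.
New equilibrium: buyers pay €57.8, suppliers receive €40.8, Q = 166.6. (Wedge: Pb − Ps = 17.)
The less price-elastic side of the market bears the larger share of a per-unit tax.

Buyers pay €57.8; suppliers receive €40.8; quantity = 166.6.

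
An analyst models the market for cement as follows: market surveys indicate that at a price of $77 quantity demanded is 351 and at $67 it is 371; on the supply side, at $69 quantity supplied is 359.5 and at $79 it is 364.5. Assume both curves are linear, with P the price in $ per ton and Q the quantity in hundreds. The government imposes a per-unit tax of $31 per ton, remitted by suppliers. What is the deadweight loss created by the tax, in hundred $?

Deadweight loss = $192.2 hundred.

Demand slope: (371 − 351)/(67 − 77) = -2, so Qd = 505 − 2P.
Supply slope: (364.5 − 359.5)/(79 − 69) = 0.5, so Qs = 0.5P + 325.
Without the tax, 505 − 2P = 0.5P + 325 gives 2.5P = 180, so P* = $72 and Q* = 361.
With the tax collected from suppliers, supply shifts: Qs = 0.5(P − 31) + 325.
New equilibrium: consumers pay $78.2, suppliers receive $47.2, Q = 348.6. (Wedge: Pb − Ps = 31.)
Quantity falls by |ΔQ| = |361 − 348.6| = 12.4.
DWL = ½ · t · |ΔQ| = ½ · 31 · 12.4 = $192.2.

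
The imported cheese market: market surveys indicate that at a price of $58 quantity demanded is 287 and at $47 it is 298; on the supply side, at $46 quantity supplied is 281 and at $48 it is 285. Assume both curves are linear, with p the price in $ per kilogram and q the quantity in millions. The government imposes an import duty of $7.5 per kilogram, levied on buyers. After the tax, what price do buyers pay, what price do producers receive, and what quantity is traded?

Demand slope: (298 − 287)/(47 − 58) = -1, so qd = 345 − p.
Supply slope: (285 − 281)/(48 − 46) = 2, so qs = 2p + 189.
Without the tax, 345 − p = 2p + 189 gives 3p = 156, so p* = $52 and q* = 293.
With the tax collected from buyers, demand (in seller-price terms) shifts: qd = 345 − (p + 7.5).
Solving gives q = 288 with buyers paying $57 and producers receiving $49.5 (the $7.5 wedge).
The less price-elastic side of the market bears the larger share of a per-unit tax.

Buyers pay $57; producers receive $49.5; quantity = 288.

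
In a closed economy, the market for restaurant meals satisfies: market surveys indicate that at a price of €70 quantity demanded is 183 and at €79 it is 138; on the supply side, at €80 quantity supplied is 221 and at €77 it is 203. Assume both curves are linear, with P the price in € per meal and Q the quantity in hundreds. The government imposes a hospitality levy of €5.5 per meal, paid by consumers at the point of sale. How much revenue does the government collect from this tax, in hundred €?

Tax revenue = €869 hundred.

Demand slope: (138 − 183)/(79 − 70) = -5, so Qd = 533 − 5P.
Supply slope: (203 − 221)/(77 − 80) = 6, so Qs = 6P − 259.
Without the tax, 533 − 5P = 6P − 259 gives 11P = 792, so P* = €72 and Q* = 173.
With the tax collected from consumers, demand (in seller-price terms) shifts: Qd = 533 − 5(P + 5.5).
Solving gives Q = 158 with consumers paying €75 and sellers receiving €69.5 (the €5.5 wedge).
Revenue = t · Q = 5.5 · 158 = €869.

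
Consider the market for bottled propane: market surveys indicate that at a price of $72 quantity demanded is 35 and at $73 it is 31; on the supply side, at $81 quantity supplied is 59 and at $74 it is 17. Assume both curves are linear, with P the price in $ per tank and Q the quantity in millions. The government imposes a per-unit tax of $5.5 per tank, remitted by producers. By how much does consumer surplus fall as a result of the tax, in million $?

Consumer surplus falls by $54.12 million.

Demand slope: (31 − 35)/(73 − 72) = -4, so Qd = 323 − 4P.
Supply slope: (17 − 59)/(74 − 81) = 6, so Qs = 6P − 427.
Without the tax, 323 − 4P = 6P − 427 gives 10P = 750, so P* = $75 and Q* = 23.
With the tax collected from producers, supply shifts: Qs = 6(P − 5.5) − 427.
New equilibrium: consumers pay $78.3, producers receive $72.8, Q = 9.8. (Wedge: Pb − Ps = 5.5.)
ΔCS is the trapezoid between Q = 9.8 and Q = 23 of height $3.3: ½ · (23 + 9.8) · 3.3 = $54.12.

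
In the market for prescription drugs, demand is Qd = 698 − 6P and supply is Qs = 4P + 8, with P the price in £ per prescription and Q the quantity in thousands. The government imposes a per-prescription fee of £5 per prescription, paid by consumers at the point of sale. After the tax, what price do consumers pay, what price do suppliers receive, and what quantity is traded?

Consumers pay £71; suppliers receive £66; quantity = 272.

Without the tax, 698 − 6P = 4P + 8 gives 10P = 690, so P* = £69 and Q* = 284.
With the tax collected from consumers, demand (in seller-price terms) shifts: Qd = 698 − 6(P + 5).
Solving gives Q = 272 with consumers paying £71 and suppliers receiving £66 (the £5 wedge).
The less price-elastic side of the market bears the larger share of a per-unit tax.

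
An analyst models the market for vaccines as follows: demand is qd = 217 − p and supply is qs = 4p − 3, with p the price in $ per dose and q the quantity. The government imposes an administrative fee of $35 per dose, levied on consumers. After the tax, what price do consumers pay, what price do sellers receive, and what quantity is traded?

Consumers pay $72; sellers receive $37; quantity = 145.

Without the tax, 217 − p = 4p − 3 gives 5p = 220, so p* = $44 and q* = 173.
With the tax collected from consumers, demand (in seller-price terms) shifts: qd = 217 − (p + 35).
Solving gives q = 145 with consumers paying $72 and sellers receiving $37 (the $35 wedge).
The less price-elastic side of the market bears the larger share of a per-unit tax.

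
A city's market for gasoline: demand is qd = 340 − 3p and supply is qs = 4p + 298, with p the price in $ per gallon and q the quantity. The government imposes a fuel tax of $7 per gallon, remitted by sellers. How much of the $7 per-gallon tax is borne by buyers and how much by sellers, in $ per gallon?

Before the tax: set 340 − 3p = 4p + 298 → p* = $6, q* = 322.
With the tax collected from sellers, supply shifts: qs = 4(p − 7) + 298.
Solving gives q = 310 with buyers paying $10 and sellers receiving $3 (the $7 wedge).
Burden on buyers: $4; on sellers: $3. (They sum to $7.)

Buyers bear $4 per gallon; sellers bear $3 per gallon.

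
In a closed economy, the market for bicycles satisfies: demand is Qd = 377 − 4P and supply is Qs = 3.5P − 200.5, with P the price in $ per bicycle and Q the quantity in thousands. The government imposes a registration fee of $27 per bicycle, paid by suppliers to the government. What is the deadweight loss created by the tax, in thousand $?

Deadweight loss = $680.4 thousand.

Without the tax, 377 − 4P = 3.5P − 200.5 gives 7.5P = 577.5, so P* = $77 and Q* = 69.
With the tax collected from suppliers, supply shifts: Qs = 3.5(P − 27) − 200.5.
Solving gives Q = 18.6 with consumers paying $89.6 and suppliers receiving $62.6 (the $27 wedge).
Quantity falls by |ΔQ| = |69 − 18.6| = 50.4.
DWL = ½ · t · |ΔQ| = ½ · 27 · 50.4 = $680.4.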